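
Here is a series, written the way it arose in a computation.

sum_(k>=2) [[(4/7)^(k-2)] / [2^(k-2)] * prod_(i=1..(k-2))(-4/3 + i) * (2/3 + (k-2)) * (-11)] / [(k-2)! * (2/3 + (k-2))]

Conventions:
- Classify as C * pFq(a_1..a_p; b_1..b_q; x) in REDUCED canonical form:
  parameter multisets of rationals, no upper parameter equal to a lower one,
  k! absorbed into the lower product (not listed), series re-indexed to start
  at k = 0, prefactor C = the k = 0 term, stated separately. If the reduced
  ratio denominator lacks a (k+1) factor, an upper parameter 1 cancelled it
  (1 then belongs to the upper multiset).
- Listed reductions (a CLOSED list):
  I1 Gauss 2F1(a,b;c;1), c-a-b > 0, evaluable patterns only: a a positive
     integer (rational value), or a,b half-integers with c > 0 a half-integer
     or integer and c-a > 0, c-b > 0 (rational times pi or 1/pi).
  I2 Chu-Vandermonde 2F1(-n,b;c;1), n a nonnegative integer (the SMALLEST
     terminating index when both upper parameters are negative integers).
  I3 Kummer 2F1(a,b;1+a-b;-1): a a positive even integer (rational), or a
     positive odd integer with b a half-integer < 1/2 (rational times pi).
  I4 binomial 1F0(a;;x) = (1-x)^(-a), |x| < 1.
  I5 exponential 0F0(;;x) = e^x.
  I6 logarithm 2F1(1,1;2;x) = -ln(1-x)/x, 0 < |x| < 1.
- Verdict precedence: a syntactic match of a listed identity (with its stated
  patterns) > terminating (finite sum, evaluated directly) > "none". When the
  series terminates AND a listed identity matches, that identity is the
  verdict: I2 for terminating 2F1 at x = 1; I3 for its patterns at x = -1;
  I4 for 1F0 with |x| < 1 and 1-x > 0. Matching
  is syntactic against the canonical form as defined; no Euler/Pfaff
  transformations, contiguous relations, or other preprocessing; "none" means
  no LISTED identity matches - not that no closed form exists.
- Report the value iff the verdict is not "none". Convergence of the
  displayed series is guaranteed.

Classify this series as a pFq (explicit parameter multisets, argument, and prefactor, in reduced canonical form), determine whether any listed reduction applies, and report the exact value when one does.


First insight: from the first term -11: the running product (prefactor -11) telescopes to a rising factorial.
Step ratio: r(k) = (2/7) * (k-1/3) / [(k+1)] - rational in k. x = (2/7); t_0 = -11; negate the roots.

The series (x = 2/7) is 1F0: upper {-1/3}, lower {-}, prefactor -11. Verdict: the binomial series (I4) applies (the 1F0 binomial series: exponent 1/3, x = 2/7). Hence: (-11) * (5/7)^(1/3).


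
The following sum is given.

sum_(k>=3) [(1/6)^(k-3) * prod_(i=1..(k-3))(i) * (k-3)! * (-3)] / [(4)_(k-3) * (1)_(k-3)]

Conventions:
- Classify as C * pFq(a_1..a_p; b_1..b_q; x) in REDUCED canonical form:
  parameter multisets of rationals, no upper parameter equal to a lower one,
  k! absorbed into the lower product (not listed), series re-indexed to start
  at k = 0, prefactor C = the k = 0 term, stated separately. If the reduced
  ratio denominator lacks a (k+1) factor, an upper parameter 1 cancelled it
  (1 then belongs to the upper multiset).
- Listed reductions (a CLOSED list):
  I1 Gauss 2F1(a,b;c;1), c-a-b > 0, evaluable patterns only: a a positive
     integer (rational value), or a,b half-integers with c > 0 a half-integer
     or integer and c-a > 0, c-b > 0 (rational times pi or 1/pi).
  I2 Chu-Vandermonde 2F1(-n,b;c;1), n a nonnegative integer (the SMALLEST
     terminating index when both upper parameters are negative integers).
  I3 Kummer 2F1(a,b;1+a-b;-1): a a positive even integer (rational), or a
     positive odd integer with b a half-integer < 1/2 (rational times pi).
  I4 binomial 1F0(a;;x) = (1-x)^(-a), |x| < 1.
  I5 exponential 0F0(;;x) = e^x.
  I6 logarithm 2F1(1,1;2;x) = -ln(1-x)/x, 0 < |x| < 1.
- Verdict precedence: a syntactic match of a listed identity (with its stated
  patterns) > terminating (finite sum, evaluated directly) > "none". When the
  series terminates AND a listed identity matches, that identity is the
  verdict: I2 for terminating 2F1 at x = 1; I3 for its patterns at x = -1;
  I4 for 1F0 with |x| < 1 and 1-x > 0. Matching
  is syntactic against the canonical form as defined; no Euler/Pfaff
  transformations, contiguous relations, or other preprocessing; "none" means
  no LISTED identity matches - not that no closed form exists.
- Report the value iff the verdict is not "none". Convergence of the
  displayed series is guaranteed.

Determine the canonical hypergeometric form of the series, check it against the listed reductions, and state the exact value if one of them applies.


Classification (C = -3): 2F1 with upper {1, 1}, lower {4}, argument x = 1/6. Verdict: none here - no I1-I6 shape fits x = 1/6 with lower {4}.

Key step: from the first term -3: the factorial ratio (C = -3) (k+a-1)!/(a-1)! is a rising factorial (a)_k.
Ratio: r(k) = (1/6) * (k+1) (k+1) / [(k+4) (k+1)] - rational; roots negated = parameters, x = (1/6), C = -3.


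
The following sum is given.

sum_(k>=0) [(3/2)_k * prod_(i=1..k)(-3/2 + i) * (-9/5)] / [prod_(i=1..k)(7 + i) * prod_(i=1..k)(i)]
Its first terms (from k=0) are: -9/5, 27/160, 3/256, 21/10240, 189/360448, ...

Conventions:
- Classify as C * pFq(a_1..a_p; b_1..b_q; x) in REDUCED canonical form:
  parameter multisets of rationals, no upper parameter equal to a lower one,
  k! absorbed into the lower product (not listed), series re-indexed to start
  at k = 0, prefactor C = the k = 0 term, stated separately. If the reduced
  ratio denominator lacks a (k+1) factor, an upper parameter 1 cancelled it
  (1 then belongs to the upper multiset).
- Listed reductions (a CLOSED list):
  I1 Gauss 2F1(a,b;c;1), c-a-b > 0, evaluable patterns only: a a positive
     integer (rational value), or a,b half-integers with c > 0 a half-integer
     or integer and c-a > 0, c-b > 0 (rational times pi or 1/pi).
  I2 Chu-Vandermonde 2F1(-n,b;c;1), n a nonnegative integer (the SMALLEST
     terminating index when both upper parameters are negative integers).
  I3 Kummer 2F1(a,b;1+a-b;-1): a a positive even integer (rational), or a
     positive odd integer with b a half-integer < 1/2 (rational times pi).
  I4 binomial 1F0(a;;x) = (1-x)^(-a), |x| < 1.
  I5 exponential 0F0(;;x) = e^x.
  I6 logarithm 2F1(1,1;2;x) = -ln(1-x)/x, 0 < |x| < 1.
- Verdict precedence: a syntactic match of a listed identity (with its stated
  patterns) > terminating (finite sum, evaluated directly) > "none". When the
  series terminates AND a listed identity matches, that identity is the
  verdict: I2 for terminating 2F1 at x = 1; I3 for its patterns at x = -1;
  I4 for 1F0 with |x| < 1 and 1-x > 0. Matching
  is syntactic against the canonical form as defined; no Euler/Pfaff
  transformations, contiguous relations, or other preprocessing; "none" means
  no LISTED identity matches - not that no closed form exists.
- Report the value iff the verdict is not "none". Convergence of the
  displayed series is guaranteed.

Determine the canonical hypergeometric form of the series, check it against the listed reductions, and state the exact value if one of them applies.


At argument 1: a 2F1 with upper {-1/2, 3/2}, lower {8}, scaled by C = -9/5. Verdict: this is Gauss's theorem I1 (half-integer case) (x = 1; upper {-1/2, 3/2} half-integers, c = 8 in the evaluable pattern). Hence: (-4194304/825825) / pi.

Structural cue: from the first term -9/5: the running product (C = -9/5, x = 1) telescopes to a rising factorial.
Consecutive-term ratio: r(k) = 1 * (k-1/2) (k+3/2) / [(k+8) (k+1)] - poly over poly, x = 1 from leading terms; C = -9/5 at k = 0.


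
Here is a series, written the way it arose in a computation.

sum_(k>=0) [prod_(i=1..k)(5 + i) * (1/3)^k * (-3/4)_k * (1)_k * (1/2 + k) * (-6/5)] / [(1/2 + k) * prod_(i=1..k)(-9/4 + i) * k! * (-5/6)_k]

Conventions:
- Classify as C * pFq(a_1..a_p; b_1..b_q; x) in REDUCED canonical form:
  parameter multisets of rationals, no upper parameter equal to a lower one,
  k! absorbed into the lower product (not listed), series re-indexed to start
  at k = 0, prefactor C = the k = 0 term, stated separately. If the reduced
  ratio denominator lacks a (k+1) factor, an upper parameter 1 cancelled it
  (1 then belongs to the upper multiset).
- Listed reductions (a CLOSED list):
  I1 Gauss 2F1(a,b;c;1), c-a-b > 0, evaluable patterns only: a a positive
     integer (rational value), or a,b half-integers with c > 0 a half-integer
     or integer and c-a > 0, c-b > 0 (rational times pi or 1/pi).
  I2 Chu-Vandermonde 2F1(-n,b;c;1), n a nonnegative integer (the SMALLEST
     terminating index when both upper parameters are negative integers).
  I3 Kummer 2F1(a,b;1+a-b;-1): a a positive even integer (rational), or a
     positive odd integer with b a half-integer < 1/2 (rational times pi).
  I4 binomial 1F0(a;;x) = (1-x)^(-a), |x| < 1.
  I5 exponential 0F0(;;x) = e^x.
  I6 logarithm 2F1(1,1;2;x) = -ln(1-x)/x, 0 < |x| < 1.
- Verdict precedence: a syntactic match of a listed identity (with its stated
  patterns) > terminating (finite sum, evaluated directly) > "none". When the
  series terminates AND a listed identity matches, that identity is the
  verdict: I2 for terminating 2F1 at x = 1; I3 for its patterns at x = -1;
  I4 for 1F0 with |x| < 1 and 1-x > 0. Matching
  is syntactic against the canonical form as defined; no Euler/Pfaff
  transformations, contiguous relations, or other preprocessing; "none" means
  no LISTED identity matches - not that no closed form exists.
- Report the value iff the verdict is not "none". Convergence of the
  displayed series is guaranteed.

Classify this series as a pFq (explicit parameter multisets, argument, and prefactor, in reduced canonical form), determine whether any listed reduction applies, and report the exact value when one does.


The series (x = 1/3) is 3F2: upper {-3/4, 1, 6}, lower {-5/4, -5/6}, prefactor -6/5. Verdict: none - this 3F2 at x = 1/3 matches no listed pattern, and upper {-3/4, 1, 6} holds no stopper.

The tell: t_0 being -6/5, the running product (C = -6/5) telescopes to a rising factorial.
Term ratio: r(k) = (1/3) * (k-3/4) (k+1) (k+6) / [(k-5/4) (k-5/6) (k+1)] ; factor over Q: parameters, x = (1/3), and C = -6/5.


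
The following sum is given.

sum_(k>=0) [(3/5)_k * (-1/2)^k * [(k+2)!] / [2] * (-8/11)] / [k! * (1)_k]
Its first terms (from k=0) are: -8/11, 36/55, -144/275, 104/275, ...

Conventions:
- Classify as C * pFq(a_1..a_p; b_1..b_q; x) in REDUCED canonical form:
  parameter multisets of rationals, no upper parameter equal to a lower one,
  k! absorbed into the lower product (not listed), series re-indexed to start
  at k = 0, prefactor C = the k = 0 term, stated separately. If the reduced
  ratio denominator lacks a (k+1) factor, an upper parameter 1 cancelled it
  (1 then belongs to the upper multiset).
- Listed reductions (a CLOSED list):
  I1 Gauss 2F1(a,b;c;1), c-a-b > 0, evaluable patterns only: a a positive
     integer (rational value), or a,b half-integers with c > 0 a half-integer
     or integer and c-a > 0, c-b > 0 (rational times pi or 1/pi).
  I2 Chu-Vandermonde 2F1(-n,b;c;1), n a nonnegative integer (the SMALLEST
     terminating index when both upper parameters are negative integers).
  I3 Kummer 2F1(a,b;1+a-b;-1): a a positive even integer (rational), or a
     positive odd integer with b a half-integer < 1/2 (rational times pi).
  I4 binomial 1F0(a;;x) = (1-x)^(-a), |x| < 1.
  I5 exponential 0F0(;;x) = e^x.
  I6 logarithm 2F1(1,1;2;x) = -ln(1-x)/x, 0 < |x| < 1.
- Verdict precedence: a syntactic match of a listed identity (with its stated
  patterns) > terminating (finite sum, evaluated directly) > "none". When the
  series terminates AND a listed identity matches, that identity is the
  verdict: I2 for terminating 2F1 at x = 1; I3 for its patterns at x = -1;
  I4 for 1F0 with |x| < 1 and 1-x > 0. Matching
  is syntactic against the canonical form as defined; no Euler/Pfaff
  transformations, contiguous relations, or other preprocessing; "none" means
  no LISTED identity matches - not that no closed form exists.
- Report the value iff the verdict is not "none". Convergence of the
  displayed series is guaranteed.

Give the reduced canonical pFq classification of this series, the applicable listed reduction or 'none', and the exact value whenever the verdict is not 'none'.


The series (x = -1/2) is 2F1: upper {3/5, 3}, lower {1}, prefactor -8/11. Verdict: no listed reduction: x = -1/2 and upper {3/5, 3} fail every I1-I6 pattern.

Structural cue: from the first term -8/11: the factorial ratio (C = -8/11, x = -1/2) (k+a-1)!/(a-1)! is a rising factorial (a)_k.
Adjacent-term ratio: r(k) = (-1/2) * (k+3/5) (k+3) / [(k+1) (k+1)] - poly over poly, x = (-1/2) from leading terms; C = -8/11 at k = 0.


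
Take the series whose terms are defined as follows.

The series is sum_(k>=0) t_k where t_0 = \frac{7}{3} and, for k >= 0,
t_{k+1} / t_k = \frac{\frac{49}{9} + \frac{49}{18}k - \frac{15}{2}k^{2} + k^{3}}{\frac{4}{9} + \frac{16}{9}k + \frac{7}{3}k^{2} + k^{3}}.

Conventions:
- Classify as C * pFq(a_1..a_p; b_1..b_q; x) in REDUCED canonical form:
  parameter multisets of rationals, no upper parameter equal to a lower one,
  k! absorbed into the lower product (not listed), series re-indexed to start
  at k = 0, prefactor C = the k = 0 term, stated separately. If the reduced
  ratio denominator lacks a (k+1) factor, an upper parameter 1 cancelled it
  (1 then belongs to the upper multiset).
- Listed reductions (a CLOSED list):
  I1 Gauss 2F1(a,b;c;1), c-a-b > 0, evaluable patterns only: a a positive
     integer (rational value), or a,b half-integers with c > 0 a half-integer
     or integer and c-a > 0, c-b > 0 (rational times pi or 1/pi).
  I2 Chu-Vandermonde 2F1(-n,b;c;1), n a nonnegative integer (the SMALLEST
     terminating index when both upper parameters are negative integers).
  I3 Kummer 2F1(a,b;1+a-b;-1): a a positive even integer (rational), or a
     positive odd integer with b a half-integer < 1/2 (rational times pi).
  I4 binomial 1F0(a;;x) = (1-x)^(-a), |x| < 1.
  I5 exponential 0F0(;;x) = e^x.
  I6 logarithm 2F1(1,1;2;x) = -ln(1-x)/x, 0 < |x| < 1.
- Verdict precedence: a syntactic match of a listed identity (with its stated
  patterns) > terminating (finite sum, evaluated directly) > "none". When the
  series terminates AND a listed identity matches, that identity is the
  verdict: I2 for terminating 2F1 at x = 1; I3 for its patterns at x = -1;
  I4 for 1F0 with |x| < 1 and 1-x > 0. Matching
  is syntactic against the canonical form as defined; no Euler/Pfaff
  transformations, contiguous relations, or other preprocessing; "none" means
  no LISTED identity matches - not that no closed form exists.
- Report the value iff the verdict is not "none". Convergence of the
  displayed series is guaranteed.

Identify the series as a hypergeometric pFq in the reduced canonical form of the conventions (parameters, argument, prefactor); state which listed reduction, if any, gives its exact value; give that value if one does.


Key step: t_0 being \frac{7}{3}, cancel k + 2/3 from the displayed ratio first; then prefactor 7/3.
Adjacent-term ratio: r(k) = 1 * (k-7) (k-\frac{7}{6}) / [(k+\frac{2}{3}) (k+1)] - rational; roots negated = parameters, x = 1, C = \frac{7}{3}.

x = 1 here; the reduced form reads 2F1, upper {-7, -\frac{7}{6}}, lower {\frac{2}{3}}, C = \frac{7}{3}. Verdict (x = 1): Vandermonde's identity (I2) applies (terminating 2F1 at x = 1 with n = 7, b = -7/6, c = \frac{2}{3}). Value: \frac{8997163}{245760}.


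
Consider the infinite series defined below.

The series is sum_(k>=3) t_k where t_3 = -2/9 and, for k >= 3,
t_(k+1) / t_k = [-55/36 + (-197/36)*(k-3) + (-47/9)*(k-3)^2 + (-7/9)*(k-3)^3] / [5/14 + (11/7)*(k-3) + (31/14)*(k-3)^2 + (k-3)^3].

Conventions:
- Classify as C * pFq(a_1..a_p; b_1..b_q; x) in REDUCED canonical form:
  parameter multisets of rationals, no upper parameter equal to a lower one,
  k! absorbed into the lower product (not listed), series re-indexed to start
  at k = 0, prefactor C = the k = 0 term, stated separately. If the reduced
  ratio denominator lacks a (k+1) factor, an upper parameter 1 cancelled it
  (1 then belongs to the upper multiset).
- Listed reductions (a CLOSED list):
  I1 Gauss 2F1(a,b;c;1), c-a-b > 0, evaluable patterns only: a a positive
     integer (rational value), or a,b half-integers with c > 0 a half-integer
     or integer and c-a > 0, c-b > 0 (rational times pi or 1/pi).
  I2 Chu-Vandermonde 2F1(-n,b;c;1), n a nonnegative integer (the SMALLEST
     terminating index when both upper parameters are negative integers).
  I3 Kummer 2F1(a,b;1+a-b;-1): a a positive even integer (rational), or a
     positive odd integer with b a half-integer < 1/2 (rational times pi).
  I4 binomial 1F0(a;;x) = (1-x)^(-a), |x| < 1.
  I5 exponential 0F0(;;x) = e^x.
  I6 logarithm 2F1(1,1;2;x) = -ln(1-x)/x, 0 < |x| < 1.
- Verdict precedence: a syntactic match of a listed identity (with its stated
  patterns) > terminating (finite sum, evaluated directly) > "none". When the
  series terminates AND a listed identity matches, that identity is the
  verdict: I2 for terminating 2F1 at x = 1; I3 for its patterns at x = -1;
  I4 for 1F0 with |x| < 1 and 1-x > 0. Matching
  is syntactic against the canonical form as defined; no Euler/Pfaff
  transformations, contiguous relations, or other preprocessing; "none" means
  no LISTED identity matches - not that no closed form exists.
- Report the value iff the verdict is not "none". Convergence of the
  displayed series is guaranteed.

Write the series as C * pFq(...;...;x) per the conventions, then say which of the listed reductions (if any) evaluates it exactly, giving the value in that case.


At argument -7/9: a 1F0 with upper {11/2}, lower {-}, scaled by C = -2/9. Verdict: the binomial series (I4) matches (the 1F0 binomial series: exponent -11/2, x = -7/9). Exact value: (-2/9) * (16/9)^(-11/2).

The tell: x = (-7/9) and the parameter 5/7 appears in both the upper and lower lists and cancels (alongside the other common factor).
Step ratio: r(k) = (-7/9) * (k+11/2) / [(k+1)] - rational in k, leading ratio (-7/9); with t_0 = -2/9, classification follows.


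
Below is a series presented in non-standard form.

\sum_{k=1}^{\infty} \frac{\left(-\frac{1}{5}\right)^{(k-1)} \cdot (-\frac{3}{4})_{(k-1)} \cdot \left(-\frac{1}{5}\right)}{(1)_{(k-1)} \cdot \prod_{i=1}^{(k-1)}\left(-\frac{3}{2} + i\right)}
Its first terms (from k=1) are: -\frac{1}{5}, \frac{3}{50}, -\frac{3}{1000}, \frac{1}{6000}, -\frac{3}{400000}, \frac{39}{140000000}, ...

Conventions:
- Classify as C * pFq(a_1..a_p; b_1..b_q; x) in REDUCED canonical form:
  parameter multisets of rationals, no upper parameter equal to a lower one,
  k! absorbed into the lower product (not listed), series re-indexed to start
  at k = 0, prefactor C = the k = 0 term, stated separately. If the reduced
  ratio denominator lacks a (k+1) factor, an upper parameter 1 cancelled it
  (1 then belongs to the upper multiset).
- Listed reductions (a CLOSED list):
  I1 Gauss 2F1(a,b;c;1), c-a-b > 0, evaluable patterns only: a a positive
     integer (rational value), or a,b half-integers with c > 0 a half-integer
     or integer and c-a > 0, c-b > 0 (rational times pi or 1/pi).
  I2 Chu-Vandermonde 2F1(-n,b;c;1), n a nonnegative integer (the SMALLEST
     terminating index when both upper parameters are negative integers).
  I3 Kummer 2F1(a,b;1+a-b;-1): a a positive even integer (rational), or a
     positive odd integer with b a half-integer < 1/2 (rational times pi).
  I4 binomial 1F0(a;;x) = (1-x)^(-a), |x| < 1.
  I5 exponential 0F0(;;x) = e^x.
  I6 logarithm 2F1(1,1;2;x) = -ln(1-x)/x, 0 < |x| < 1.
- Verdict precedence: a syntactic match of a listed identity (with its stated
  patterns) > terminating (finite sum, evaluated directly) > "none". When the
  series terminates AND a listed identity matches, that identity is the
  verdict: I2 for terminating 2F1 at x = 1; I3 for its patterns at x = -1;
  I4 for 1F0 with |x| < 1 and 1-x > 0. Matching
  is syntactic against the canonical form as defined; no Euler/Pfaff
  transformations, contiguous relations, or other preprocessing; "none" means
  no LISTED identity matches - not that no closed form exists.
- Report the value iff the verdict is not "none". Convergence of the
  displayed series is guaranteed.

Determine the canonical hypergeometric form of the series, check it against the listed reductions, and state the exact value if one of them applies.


With C = -\frac{1}{5}: the canonical form is 1F1(-\frac{3}{4}; -\frac{1}{2}; -\frac{1}{5}). Verdict: none - at argument -\frac{1}{5} the multisets {-\frac{3}{4}} ; {-\frac{1}{2}} match no listed identity.

The tell: from the first term -\frac{1}{5}: the lower running product (C = -1/5) is a rising factorial.
Step ratio: r(k) = -\frac{1}{5} * (k-\frac{3}{4}) / [(k-\frac{1}{2}) (k+1)] - rational in k, leading ratio -\frac{1}{5}; with t_0 = -\frac{1}{5}, classification follows.


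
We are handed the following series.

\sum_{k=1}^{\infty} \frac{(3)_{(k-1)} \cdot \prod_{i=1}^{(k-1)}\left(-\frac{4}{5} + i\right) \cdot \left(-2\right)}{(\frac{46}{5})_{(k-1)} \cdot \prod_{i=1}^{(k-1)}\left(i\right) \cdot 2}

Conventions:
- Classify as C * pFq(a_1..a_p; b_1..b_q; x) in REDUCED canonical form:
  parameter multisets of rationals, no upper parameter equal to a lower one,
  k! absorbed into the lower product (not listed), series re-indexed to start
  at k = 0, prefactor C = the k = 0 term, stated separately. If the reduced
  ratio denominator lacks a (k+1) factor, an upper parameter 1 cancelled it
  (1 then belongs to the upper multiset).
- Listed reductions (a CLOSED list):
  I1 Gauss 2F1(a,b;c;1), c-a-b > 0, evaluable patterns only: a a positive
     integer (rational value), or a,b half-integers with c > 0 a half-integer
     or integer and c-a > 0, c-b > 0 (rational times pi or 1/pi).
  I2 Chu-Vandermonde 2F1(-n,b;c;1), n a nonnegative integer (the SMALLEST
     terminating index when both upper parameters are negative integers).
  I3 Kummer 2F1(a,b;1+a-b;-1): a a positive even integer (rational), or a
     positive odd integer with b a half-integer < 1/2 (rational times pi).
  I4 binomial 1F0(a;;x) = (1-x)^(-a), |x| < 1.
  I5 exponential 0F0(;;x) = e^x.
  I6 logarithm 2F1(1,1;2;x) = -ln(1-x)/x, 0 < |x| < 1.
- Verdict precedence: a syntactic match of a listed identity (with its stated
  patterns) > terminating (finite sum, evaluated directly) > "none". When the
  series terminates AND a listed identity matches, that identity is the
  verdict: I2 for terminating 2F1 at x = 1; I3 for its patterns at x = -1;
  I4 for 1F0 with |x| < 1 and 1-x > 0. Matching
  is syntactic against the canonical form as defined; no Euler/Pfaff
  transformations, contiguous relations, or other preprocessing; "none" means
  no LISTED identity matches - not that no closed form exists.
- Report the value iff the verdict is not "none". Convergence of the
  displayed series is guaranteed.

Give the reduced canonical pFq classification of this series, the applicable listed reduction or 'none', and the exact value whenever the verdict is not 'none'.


The series (x = 1) is 2F1: upper {\frac{1}{5}, 3}, lower {\frac{46}{5}}, prefactor -1. Verdict: this is Gauss (I1, integer-parameter pattern) (x = 1: the Gamma ratio telescopes since c-a-b = 6 > 0 and a = 3 in Z>0). Exact value: -\frac{3813}{3500}.

Structural cue: from the first term -1: the product of the first k integers (prefactor -1) is k!.
Adjacent-term ratio: r(k) = 1 * (k+\frac{1}{5}) (k+3) / [(k+\frac{46}{5}) (k+1)] - poly over poly, x = 1 from leading terms; C = -1 at k = 0.


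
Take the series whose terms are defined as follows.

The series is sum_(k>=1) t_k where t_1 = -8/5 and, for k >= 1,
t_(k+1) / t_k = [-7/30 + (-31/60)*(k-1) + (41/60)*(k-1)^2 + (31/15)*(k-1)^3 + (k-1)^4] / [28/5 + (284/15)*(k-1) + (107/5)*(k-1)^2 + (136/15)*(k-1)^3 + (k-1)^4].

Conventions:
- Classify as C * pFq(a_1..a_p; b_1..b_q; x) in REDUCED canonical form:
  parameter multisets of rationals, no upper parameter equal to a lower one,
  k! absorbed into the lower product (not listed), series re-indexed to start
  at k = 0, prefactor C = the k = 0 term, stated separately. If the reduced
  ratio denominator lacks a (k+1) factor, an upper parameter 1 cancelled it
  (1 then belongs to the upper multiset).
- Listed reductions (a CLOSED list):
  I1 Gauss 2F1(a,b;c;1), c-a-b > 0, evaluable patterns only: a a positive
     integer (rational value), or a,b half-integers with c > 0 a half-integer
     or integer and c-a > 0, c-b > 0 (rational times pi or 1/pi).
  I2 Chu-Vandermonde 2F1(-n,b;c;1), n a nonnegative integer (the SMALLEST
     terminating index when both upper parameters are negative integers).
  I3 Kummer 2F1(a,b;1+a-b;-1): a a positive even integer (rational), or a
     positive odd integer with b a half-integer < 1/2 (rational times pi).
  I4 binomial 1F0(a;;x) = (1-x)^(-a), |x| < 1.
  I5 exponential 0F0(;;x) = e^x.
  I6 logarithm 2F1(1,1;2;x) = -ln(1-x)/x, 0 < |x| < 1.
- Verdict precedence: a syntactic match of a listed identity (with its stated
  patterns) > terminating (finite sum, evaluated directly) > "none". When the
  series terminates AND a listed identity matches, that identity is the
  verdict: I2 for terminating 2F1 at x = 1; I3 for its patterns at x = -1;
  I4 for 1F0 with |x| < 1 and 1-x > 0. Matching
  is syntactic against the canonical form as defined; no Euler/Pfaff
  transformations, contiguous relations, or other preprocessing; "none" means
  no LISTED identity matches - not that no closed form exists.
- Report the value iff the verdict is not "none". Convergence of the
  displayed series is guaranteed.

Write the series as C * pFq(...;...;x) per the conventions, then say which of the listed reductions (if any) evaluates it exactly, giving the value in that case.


Key observation: t_0 being -8/5, the ratio is unreduced: k + 2/3 divides both sides (C = -8/5, x = 1).
Step ratio: r(k) = 1 * (k-1/2) (k+1/2) / [(k+6) (k+1)] - rational; roots negated = parameters, x = 1, C = -8/5.

At argument 1: a 2F1 with upper {-1/2, 1/2}, lower {6}, scaled by C = -8/5. Verdict: Gauss (I1, half-integer pattern) applies (x = 1; upper {-1/2, 1/2} half-integers, c = 6 in the evaluable pattern). Hence: (-1048576/218295) / pi.


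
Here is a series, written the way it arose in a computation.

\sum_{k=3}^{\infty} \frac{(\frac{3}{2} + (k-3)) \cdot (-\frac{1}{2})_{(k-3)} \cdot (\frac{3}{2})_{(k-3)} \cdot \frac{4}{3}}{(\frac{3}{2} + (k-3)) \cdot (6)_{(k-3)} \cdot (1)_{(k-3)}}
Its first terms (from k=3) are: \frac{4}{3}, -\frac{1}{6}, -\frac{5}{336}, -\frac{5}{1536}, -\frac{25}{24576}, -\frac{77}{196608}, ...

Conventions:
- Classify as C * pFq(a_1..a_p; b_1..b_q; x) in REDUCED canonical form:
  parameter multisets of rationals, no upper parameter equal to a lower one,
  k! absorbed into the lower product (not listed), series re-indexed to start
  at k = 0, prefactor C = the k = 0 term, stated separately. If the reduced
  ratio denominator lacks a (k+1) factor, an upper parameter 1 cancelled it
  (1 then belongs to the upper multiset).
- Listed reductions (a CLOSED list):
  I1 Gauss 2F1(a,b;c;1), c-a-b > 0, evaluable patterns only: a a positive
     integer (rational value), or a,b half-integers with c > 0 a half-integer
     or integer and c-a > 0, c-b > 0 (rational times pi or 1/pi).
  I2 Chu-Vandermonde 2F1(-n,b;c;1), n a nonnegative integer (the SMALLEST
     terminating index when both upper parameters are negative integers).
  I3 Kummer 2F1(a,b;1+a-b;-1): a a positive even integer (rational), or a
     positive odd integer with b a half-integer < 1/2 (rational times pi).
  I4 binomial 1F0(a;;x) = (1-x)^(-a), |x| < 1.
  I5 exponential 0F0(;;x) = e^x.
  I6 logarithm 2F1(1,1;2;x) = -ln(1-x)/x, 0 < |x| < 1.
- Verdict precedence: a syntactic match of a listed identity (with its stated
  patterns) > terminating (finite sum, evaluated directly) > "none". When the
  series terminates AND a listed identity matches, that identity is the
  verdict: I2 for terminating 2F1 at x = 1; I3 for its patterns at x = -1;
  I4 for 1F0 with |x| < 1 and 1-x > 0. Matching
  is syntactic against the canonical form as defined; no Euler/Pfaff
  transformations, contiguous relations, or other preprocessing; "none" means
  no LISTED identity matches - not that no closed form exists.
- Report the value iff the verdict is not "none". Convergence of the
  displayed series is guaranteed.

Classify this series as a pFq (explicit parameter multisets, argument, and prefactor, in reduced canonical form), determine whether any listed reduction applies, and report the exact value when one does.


Classification (C = \frac{4}{3}): 2F1 with upper {-\frac{1}{2}, \frac{3}{2}}, lower {6}, argument x = 1. Verdict: Gauss's theorem I1 (half-integer case) fires (x = 1; upper {-\frac{1}{2}, \frac{3}{2}} half-integers, c = 6 in the evaluable pattern). Value: \frac{262144}{72765} / \pi.

Key observation: from the first term \frac{4}{3}: striking the common factor k + 3/2 reduces the term (C = 4/3, x = 1).
Consecutive-term ratio: r(k) = 1 * (k-\frac{1}{2}) (k+\frac{3}{2}) / [(k+6) (k+1)] - rational in k, leading ratio 1; with t_0 = \frac{4}{3}, classification follows.


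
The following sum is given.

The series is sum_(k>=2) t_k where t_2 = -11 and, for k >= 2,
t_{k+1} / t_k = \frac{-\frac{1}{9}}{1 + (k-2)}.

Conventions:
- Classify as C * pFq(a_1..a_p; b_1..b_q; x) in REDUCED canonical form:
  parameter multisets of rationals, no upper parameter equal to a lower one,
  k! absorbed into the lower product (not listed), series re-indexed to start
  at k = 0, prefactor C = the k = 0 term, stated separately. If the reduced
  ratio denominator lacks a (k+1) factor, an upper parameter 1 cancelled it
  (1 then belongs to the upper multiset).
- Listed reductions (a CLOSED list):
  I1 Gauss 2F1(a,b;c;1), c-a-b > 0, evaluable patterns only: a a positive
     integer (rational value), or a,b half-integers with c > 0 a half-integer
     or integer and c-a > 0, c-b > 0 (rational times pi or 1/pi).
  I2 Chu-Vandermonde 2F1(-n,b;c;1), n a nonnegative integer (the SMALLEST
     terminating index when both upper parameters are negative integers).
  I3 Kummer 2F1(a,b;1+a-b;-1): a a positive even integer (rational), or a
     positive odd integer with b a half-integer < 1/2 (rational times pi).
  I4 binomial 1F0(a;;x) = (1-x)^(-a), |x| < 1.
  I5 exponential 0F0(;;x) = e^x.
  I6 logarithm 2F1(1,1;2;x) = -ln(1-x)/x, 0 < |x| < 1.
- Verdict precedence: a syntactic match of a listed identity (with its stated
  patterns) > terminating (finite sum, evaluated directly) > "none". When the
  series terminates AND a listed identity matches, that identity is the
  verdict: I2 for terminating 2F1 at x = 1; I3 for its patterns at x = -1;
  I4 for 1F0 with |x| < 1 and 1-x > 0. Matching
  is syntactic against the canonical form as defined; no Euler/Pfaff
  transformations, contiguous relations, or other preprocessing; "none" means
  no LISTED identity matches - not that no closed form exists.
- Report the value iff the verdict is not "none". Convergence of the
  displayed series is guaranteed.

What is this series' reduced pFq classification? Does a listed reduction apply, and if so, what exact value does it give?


Prefactor -11, argument -\frac{1}{9}: 0F0 with upper {-} over lower {-}. Verdict (x = -\frac{1}{9}): exponential (I5) applies (the 0F0 exponential series at x = -\frac{1}{9}). Value: \left(-11\right) \cdot e^{-\frac{1}{9}}.

Key step: from the first term -11: factor the ratio over Q (C = -11, x = -1/9): negated roots = parameters.
Step ratio: r(k) = -\frac{1}{9} * 1 / [(k+1)] ; factor over Q: parameters, x = -\frac{1}{9}, and C = -11.


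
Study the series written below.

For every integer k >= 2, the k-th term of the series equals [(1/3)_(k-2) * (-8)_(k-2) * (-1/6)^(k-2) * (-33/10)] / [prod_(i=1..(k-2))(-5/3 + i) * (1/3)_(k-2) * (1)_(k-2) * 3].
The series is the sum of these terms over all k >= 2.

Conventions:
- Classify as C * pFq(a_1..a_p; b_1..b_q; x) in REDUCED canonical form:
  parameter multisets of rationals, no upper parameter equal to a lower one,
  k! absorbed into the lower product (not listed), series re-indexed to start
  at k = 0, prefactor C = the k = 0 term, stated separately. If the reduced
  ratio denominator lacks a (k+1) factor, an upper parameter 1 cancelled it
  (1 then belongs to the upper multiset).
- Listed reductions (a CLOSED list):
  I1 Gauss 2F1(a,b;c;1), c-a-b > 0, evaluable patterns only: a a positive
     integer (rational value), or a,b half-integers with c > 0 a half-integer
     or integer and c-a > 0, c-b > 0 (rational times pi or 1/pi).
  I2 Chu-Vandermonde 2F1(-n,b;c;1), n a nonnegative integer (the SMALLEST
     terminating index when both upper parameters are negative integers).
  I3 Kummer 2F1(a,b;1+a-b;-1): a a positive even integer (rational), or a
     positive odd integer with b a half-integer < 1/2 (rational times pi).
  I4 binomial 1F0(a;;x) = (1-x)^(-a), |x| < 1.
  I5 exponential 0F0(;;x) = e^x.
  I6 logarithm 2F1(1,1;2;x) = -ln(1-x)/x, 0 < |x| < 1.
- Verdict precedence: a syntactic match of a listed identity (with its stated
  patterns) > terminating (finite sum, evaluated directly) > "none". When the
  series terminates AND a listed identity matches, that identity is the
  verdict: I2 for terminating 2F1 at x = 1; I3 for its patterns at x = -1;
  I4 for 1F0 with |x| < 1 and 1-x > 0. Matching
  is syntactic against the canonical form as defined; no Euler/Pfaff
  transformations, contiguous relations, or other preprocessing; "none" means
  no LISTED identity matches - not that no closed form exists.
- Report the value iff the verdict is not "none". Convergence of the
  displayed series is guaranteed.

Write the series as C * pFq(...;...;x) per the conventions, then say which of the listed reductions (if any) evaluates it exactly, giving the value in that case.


Prefactor -11/10, argument -1/6: 1F1 with upper {-8} over lower {-2/3}. Verdict: terminating (-8 upstairs). 9 nonzero terms in all; added directly. Value: 34004524059/5665587200.

Structural cue: t_0 being -11/10, (1)_k (C = -11/10, x = -1/6) is k! itself.
Term ratio: r(k) = (-1/6) * (k-8) / [(k-2/3) (k+1)] - rational in k, leading ratio (-1/6); with t_0 = -11/10, classification follows.


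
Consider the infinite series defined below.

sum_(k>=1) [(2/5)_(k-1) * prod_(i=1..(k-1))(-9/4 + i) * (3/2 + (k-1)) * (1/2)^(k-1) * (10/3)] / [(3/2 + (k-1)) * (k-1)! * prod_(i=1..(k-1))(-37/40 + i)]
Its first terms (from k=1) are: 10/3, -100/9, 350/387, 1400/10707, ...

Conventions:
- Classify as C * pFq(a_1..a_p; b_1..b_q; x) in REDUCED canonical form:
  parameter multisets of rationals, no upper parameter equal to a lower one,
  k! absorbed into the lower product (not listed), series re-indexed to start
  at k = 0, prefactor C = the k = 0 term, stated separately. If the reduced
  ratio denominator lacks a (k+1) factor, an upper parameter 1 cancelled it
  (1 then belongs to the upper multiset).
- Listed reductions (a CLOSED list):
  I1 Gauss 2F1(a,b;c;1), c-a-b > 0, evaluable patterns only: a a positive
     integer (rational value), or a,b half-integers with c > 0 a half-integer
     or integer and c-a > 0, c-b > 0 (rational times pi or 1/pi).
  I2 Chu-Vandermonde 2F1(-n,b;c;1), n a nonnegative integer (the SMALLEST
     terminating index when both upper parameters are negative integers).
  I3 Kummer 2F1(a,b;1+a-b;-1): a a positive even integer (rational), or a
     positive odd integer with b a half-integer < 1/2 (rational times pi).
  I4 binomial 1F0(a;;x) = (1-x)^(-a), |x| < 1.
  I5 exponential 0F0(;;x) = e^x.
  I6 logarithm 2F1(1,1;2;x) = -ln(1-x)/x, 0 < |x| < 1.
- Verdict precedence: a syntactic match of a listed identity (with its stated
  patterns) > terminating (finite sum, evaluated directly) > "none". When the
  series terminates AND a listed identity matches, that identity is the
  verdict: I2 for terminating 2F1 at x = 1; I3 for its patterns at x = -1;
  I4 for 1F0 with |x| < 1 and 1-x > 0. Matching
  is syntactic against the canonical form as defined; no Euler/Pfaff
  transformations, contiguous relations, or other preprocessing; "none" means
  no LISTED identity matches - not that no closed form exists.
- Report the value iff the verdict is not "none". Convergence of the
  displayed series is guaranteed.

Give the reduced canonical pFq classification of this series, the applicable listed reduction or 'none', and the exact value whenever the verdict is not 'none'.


The series (x = 1/2) is 2F1: upper {-5/4, 2/5}, lower {3/40}, prefactor 10/3. Verdict: no listed reduction: x = 1/2 and upper {-5/4, 2/5} fail every I1-I6 pattern.

Structural cue: t_0 being 10/3, striking the common factor k + 3/2 reduces the term (C = 10/3, x = 1/2).
Ratio: r(k) = (1/2) * (k-5/4) (k+2/5) / [(k+3/40) (k+1)] ; factor over Q: parameters, x = (1/2), and C = 10/3.


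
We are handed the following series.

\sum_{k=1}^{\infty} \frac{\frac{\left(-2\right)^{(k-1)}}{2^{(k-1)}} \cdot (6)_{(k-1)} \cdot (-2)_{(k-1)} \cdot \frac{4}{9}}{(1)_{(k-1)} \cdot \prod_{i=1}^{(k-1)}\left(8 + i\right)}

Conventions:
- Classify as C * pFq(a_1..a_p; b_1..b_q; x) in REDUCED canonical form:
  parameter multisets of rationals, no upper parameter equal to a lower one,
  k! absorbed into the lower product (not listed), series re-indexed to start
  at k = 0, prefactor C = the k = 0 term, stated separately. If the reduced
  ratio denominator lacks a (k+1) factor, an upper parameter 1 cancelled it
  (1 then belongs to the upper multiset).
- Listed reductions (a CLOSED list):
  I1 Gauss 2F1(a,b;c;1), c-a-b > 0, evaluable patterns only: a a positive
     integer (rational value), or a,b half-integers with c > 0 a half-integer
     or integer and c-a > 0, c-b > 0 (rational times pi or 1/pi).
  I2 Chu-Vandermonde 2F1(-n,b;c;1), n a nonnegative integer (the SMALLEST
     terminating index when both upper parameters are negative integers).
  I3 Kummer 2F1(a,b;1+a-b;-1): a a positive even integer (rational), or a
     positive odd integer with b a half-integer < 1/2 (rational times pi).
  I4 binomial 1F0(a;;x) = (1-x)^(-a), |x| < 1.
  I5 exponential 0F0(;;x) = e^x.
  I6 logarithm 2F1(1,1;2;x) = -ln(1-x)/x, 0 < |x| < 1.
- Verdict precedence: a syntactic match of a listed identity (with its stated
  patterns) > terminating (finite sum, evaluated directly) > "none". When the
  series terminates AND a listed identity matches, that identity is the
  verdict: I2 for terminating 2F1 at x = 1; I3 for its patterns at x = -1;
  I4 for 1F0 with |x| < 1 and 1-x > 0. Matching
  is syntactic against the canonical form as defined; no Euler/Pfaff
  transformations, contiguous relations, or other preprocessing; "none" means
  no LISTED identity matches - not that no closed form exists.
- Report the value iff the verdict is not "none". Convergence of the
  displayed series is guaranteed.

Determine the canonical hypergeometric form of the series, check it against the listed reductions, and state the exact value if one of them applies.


x = -1 here; the reduced form reads 2F1, upper {-2, 6}, lower {9}, C = \frac{4}{9}. Verdict: this is Kummer's theorem (I3) (x = -1; c = 9 equals 1+a-b for upper {-2, 6}: listed pattern). Hence: \frac{56}{45}.

Key step: t_0 being \frac{4}{9}, (1)_k (C = 4/9) is k! itself.
Term ratio: r(k) = -1 * (k-2) (k+6) / [(k+9) (k+1)] - poly over poly, x = -1 from leading terms; C = \frac{4}{9} at k = 0.


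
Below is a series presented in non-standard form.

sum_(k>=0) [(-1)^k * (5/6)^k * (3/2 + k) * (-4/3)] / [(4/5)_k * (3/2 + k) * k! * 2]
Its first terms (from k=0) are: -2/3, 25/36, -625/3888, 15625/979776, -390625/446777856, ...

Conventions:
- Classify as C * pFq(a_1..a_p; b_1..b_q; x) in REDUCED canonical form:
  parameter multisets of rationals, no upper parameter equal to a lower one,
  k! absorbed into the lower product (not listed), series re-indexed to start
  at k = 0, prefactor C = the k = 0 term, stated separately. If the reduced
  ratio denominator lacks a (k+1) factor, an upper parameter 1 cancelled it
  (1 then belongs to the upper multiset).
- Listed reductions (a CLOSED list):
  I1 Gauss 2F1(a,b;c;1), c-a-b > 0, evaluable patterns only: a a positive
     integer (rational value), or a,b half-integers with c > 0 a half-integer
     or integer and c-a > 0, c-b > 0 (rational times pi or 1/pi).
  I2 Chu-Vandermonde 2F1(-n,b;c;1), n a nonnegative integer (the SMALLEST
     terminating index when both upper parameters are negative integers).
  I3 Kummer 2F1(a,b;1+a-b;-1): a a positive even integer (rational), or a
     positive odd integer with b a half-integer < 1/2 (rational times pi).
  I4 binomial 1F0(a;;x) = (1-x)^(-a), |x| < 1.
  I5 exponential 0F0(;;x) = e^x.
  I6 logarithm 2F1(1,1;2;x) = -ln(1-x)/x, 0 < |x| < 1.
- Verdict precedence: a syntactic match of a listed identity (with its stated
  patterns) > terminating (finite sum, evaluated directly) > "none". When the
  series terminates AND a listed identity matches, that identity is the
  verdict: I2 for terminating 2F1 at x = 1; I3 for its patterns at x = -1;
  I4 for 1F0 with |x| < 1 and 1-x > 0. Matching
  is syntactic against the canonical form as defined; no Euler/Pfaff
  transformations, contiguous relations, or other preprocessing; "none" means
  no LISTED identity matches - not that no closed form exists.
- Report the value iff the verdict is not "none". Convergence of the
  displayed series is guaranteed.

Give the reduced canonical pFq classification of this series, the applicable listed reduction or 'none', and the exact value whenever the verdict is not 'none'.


The series (x = -5/6) is 0F1: upper {-}, lower {4/5}, prefactor -2/3. Verdict: none here - no I1-I6 shape fits x = -5/6 with lower {4/5}.

First insight: x = (-5/6) and the constant factors (C = -2/3) combine into one prefactor.
Term ratio: r(k) = (-5/6) * 1 / [(k+4/5) (k+1)] - rational in k. x = (-5/6); t_0 = -2/3; negate the roots.
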